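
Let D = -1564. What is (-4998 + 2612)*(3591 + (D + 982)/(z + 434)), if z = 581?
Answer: -8695259238/1015 ≈ -8.5668e+6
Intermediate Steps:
(-4998 + 2612)*(3591 + (D + 982)/(z + 434)) = (-4998 + 2612)*(3591 + (-1564 + 982)/(581 + 434)) = -2386*(3591 - 582/1015) = -2386*3644283/1015 = -8695259238/1015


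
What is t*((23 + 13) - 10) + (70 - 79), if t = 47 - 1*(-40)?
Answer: 2253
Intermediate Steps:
t = 87 (t = 47 + 40 = 87)
t*((23 + 13) - 10) + (70 - 79) = 87*((23 + 13) - 10) + (70 - 79) = 87*(36 - 10) - 9 = 87*26 - 9 = 2262 - 9 = 2253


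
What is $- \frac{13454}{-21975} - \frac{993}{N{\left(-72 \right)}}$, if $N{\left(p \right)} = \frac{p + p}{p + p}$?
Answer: $- \frac{21807721}{21975} \approx -992.39$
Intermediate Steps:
$N{\left(p \right)} = 1$ ($N{\left(p \right)} = \frac{2 p}{2 p} = 2 p \frac{1}{2 p} = 1$)
$- \frac{13454}{-21975} - \frac{993}{N{\left(-72 \right)}} = - \frac{13454}{-21975} - \frac{993}{1} = \left(-13454\right) \left(- \frac{1}{21975}\right) - 993 = \frac{13454}{21975} - 993 = - \frac{21807721}{21975}$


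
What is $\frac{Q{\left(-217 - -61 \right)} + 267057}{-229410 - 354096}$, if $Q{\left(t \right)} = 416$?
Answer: $- \frac{267473}{583506} \approx -0.45839$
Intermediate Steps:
$\frac{Q{\left(-217 - -61 \right)} + 267057}{-229410 - 354096} = \frac{416 + 267057}{-229410 - 354096} = \frac{267473}{-583506} = 267473 \left(- \frac{1}{583506}\right) = - \frac{267473}{583506}$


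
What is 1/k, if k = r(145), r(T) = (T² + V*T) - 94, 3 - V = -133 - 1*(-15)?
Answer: 1/38476 ≈ 2.5990e-5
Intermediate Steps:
V = 121 (V = 3 - (-133 - 1*(-15)) = 3 - (-133 + 15) = 3 - 1*(-118) = 3 + 118 = 121)
r(T) = -94 + T² + 121*T (r(T) = (T² + 121*T) - 94 = -94 + T² + 121*T)
k = 38476 (k = -94 + 145² + 121*145 = -94 + 21025 + 17545 = 38476)
1/k = 1/38476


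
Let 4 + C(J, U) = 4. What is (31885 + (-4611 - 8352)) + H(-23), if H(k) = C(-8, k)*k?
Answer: 18922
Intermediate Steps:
C(J, U) = 0 (C(J, U) = -4 + 4 = 0)
H(k) = 0 (H(k) = 0*k = 0)
(31885 + (-4611 - 8352)) + H(-23) = (31885 + (-4611 - 8352)) + 0 = (31885 - 12963) + 0 = 18922 + 0 = 18922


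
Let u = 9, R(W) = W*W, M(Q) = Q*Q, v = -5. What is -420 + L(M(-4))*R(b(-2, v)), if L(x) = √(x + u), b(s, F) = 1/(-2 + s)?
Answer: -6715/16 ≈ -419.69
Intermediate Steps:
M(Q) = Q²
R(W) = W²
L(x) = √(9 + x) (L(x) = √(x + 9) = √(9 + x))
-420 + L(M(-4))*R(b(-2, v)) = -420 + √(9 + (-4)²)*(1/(-2 - 2))² = -420 + √(9 + 16)*(1/(-4))² = -420 + √25*(-¼)² = -420 + 5*(1/16) = -420 + 5/16 = -6715/16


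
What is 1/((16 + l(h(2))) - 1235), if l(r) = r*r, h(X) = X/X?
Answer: -1/1218 ≈ -0.00082102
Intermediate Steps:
h(X) = 1
l(r) = r²
1/((16 + l(h(2))) - 1235) = 1/((16 + 1²) - 1235) = 1/((16 + 1) - 1235) = 1/(17 - 1235) = 1/(-1218) = -1/1218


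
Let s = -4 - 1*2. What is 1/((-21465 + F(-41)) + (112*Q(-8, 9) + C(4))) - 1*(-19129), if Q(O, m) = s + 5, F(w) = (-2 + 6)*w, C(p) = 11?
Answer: 415673169/21730 ≈ 19129.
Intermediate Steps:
s = -6 (s = -4 - 2 = -6)
F(w) = 4*w
Q(O, m) = -1 (Q(O, m) = -6 + 5 = -1)
1/((-21465 + F(-41)) + (112*Q(-8, 9) + C(4))) - 1*(-19129) = 1/((-21465 + 4*(-41)) + (112*(-1) + 11)) - 1*(-19129) = 1/((-21465 - 164) + (-112 + 11)) + 19129 = 1/(-21629 - 101) + 19129 = 1/(-21730) + 19129 = -1/21730 + 19129 = 415673169/21730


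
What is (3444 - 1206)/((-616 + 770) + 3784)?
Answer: 1119/1969 ≈ 0.56831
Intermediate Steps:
(3444 - 1206)/((-616 + 770) + 3784) = 2238/(154 + 3784) = 2238/3938 = 2238*(1/3938) = 1119/1969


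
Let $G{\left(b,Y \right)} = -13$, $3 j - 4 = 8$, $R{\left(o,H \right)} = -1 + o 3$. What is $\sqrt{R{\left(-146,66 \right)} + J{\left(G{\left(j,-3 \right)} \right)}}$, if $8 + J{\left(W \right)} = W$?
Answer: $2 i \sqrt{115} \approx 21.448 i$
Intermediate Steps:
$R{\left(o,H \right)} = -1 + 3 o$
$j = 4$ ($j = \frac{4}{3} + \frac{1}{3} \cdot 8 = \frac{4}{3} + \frac{8}{3} = 4$)
$J{\left(W \right)} = -8 + W$
$\sqrt{R{\left(-146,66 \right)} + J{\left(G{\left(j,-3 \right)} \right)}} = \sqrt{\left(-1 + 3 \left(-146\right)\right) - 21} = \sqrt{\left(-1 - 438\right) - 21} = \sqrt{-439 - 21} = \sqrt{-460} = 2 i \sqrt{115}$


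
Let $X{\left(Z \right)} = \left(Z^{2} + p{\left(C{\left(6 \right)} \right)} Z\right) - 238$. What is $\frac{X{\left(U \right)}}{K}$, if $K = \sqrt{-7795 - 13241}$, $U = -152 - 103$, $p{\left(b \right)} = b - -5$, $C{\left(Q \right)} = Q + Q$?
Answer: $- \frac{30226 i \sqrt{5259}}{5259} \approx - 416.8 i$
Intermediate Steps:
$C{\left(Q \right)} = 2 Q$
$p{\left(b \right)} = 5 + b$ ($p{\left(b \right)} = b + 5 = 5 + b$)
$U = -255$
$K = 2 i \sqrt{5259}$ ($K = \sqrt{-21036} = 2 i \sqrt{5259} \approx 145.04 i$)
$X{\left(Z \right)} = -238 + Z^{2} + 17 Z$ ($X{\left(Z \right)} = \left(Z^{2} + \left(5 + 2 \cdot 6\right) Z\right) - 238 = \left(Z^{2} + \left(5 + 12\right) Z\right) - 238 = \left(Z^{2} + 17 Z\right) - 238 = -238 + Z^{2} + 17 Z$)
$\frac{X{\left(U \right)}}{K} = \frac{-238 + \left(-255\right)^{2} + 17 \left(-255\right)}{2 i \sqrt{5259}} = \left(-238 + 65025 - 4335\right) \left(- \frac{i \sqrt{5259}}{10518}\right) = 60452 \left(- \frac{i \sqrt{5259}}{10518}\right) = - \frac{30226 i \sqrt{5259}}{5259}$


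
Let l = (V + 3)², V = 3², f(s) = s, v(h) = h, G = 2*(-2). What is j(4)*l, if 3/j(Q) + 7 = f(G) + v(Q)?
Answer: -432/7 ≈ -61.714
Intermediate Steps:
G = -4
V = 9
j(Q) = 3/(-11 + Q) (j(Q) = 3/(-7 + (-4 + Q)) = 3/(-11 + Q))
l = 144 (l = (9 + 3)² = 12² = 144)
j(4)*l = (3/(-11 + 4))*144 = (3/(-7))*144 = (3*(-⅐))*144 = -3/7*144 = -432/7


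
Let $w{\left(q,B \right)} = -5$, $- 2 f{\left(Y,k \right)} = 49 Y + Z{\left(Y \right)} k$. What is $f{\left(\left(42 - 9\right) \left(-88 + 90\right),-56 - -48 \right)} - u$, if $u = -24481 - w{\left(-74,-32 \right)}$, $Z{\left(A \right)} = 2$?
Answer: $22867$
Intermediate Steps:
$f{\left(Y,k \right)} = - k - \frac{49 Y}{2}$ ($f{\left(Y,k \right)} = - \frac{49 Y + 2 k}{2} = - \frac{2 k + 49 Y}{2} = - k - \frac{49 Y}{2}$)
$u = -24476$ ($u = -24481 - -5 = -24481 + 5 = -24476$)
$f{\left(\left(42 - 9\right) \left(-88 + 90\right),-56 - -48 \right)} - u = \left(- (-56 - -48) - \frac{49 \left(42 - 9\right) \left(-88 + 90\right)}{2}\right) - -24476 = \left(- (-56 + 48) - \frac{49 \cdot 33 \cdot 2}{2}\right) + 24476 = \left(\left(-1\right) \left(-8\right) - 1617\right) + 24476 = \left(8 - 1617\right) + 24476 = -1609 + 24476 = 22867$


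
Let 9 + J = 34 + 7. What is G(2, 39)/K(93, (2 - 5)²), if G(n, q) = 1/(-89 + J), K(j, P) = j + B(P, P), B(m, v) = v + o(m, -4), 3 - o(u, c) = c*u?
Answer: -1/8037 ≈ -0.00012442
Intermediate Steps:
J = 32 (J = -9 + (34 + 7) = -9 + 41 = 32)
o(u, c) = 3 - c*u
B(m, v) = 3 + v + 4*m (B(m, v) = v + (3 - 1*(-4)*m) = v + (3 + 4*m) = 3 + v + 4*m)
K(j, P) = 3 + j + 5*P (K(j, P) = j + (3 + P + 4*P) = j + (3 + 5*P) = 3 + j + 5*P)
G(n, q) = -1/57 (G(n, q) = 1/(-89 + 32) = 1/(-57) = -1/57)
G(2, 39)/K(93, (2 - 5)²) = -1/(57*(3 + 93 + 5*(2 - 5)²)) = -1/(57*(3 + 93 + 5*(-3)²)) = -1/(57*(3 + 93 + 5*9)) = -1/(57*(3 + 93 + 45)) = -1/57/141 = -1/57*1/141 = -1/8037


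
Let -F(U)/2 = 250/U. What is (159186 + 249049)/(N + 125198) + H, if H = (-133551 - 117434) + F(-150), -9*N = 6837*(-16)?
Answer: -310253336695/1236174 ≈ -2.5098e+5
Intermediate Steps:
N = 36464/3 (N = -2279*(-16)/3 = -⅑*(-109392) = 36464/3 ≈ 12155.)
F(U) = -500/U
H = -752945/3 (H = (-133551 - 117434) - 500/(-150) = -250985 - 500*(-1/150) = -250985 + 10/3 = -752945/3 ≈ -2.5098e+5)
(159186 + 249049)/(N + 125198) + H = (159186 + 249049)/(36464/3 + 125198) - 752945/3 = 408235/(412058/3) - 752945/3 = 408235*(3/412058) - 752945/3 = 1224705/412058 - 752945/3 = -310253336695/1236174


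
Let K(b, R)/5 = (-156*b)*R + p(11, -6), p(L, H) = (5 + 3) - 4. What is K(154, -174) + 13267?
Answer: 20914167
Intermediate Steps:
p(L, H) = 4 (p(L, H) = 8 - 4 = 4)
K(b, R) = 20 - 780*R*b (K(b, R) = 5*((-156*b)*R + 4) = 5*(-156*R*b + 4) = 5*(4 - 156*R*b) = 20 - 780*R*b)
K(154, -174) + 13267 = (20 - 780*(-174)*154) + 13267 = (20 + 20900880) + 13267 = 20900900 + 13267 = 20914167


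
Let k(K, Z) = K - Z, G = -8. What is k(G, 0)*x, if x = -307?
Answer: 2456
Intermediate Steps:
k(G, 0)*x = (-8 - 1*0)*(-307) = (-8 + 0)*(-307) = -8*(-307) = 2456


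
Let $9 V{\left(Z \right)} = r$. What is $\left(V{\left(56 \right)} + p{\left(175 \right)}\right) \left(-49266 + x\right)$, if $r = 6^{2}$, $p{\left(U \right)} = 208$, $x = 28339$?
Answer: $-4436524$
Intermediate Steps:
$r = 36$
$V{\left(Z \right)} = 4$ ($V{\left(Z \right)} = \frac{1}{9} \cdot 36 = 4$)
$\left(V{\left(56 \right)} + p{\left(175 \right)}\right) \left(-49266 + x\right) = \left(4 + 208\right) \left(-49266 + 28339\right) = 212 \left(-20927\right) = -4436524$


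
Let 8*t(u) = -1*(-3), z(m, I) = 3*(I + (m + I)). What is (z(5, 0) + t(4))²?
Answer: 15129/64 ≈ 236.39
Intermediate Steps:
z(m, I) = 3*m + 6*I (z(m, I) = 3*(I + (I + m)) = 3*(m + 2*I) = 3*m + 6*I)
t(u) = 3/8 (t(u) = (-1*(-3))/8 = (⅛)*3 = 3/8)
(z(5, 0) + t(4))² = ((3*5 + 6*0) + 3/8)² = ((15 + 0) + 3/8)² = (15 + 3/8)² = (123/8)² = 15129/64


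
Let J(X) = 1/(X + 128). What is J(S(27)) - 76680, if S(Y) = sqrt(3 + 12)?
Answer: -1255174792/16369 - sqrt(15)/16369 ≈ -76680.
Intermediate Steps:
S(Y) = sqrt(15)
J(X) = 1/(128 + X)
J(S(27)) - 76680 = 1/(128 + sqrt(15)) - 76680 = -76680 + 1/(128 + sqrt(15))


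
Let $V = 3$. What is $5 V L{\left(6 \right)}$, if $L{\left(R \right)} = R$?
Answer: $90$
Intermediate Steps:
$5 V L{\left(6 \right)} = 5 \cdot 3 \cdot 6 = 15 \cdot 6 = 90$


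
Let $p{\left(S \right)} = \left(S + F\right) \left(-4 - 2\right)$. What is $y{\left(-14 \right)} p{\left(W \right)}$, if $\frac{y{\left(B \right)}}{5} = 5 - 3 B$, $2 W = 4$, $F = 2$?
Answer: $-5640$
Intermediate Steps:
$W = 2$ ($W = \frac{1}{2} \cdot 4 = 2$)
$p{\left(S \right)} = -12 - 6 S$ ($p{\left(S \right)} = \left(S + 2\right) \left(-4 - 2\right) = \left(2 + S\right) \left(-6\right) = -12 - 6 S$)
$y{\left(B \right)} = 25 - 15 B$ ($y{\left(B \right)} = 5 \left(5 - 3 B\right) = 25 - 15 B$)
$y{\left(-14 \right)} p{\left(W \right)} = \left(25 - -210\right) \left(-12 - 12\right) = \left(25 + 210\right) \left(-12 - 12\right) = 235 \left(-24\right) = -5640$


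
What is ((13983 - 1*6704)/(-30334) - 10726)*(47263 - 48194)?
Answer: 10445491357/1046 ≈ 9.9861e+6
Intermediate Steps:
((13983 - 1*6704)/(-30334) - 10726)*(47263 - 48194) = ((13983 - 6704)*(-1/30334) - 10726)*(-931) = (7279*(-1/30334) - 10726)*(-931) = (-251/1046 - 10726)*(-931) = -11219647/1046*(-931) = 10445491357/1046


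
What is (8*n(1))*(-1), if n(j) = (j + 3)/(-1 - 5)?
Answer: 16/3 ≈ 5.3333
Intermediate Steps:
n(j) = -½ - j/6 (n(j) = (3 + j)/(-6) = (3 + j)*(-⅙) = -½ - j/6)
(8*n(1))*(-1) = (8*(-½ - ⅙*1))*(-1) = (8*(-½ - ⅙))*(-1) = (8*(-⅔))*(-1) = -16/3*(-1) = 16/3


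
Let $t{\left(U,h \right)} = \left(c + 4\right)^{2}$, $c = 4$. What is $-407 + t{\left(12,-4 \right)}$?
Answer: $-343$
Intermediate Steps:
$t{\left(U,h \right)} = 64$ ($t{\left(U,h \right)} = \left(4 + 4\right)^{2} = 8^{2} = 64$)
$-407 + t{\left(12,-4 \right)} = -407 + 64 = -343$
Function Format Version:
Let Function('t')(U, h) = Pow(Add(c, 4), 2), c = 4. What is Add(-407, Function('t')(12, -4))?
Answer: -343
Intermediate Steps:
Function('t')(U, h) = 64 (Function('t')(U, h) = Pow(Add(4, 4), 2) = Pow(8, 2) = 64)
Add(-407, Function('t')(12, -4)) = Add(-407, 64) = -343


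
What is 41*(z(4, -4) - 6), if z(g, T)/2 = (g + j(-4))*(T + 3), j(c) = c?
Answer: -246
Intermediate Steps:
z(g, T) = 2*(-4 + g)*(3 + T) (z(g, T) = 2*((g - 4)*(T + 3)) = 2*((-4 + g)*(3 + T)) = 2*(-4 + g)*(3 + T))
41*(z(4, -4) - 6) = 41*((-24 - 8*(-4) + 6*4 + 2*(-4)*4) - 6) = 41*((-24 + 32 + 24 - 32) - 6) = 41*(0 - 6) = 41*(-6) = -246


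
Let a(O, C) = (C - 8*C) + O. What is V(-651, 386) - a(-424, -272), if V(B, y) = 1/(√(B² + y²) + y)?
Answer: -627225866/423801 + √572797/423801 ≈ -1480.0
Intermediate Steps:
V(B, y) = 1/(y + √(B² + y²))
a(O, C) = O - 7*C (a(O, C) = -7*C + O = O - 7*C)
V(-651, 386) - a(-424, -272) = 1/(386 + √((-651)² + 386²)) - (-424 - 7*(-272)) = 1/(386 + √(423801 + 148996)) - (-424 + 1904) = 1/(386 + √572797) - 1*1480 = 1/(386 + √572797) - 1480 = -1480 + 1/(386 + √572797)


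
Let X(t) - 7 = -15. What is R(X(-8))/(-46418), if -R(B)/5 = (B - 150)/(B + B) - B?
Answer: 715/371344 ≈ 0.0019254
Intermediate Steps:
X(t) = -8 (X(t) = 7 - 15 = -8)
R(B) = 5*B - 5*(-150 + B)/(2*B) (R(B) = -5*((B - 150)/(B + B) - B) = -5*((-150 + B)/((2*B)) - B) = -5*((-150 + B)*(1/(2*B)) - B) = -5*((-150 + B)/(2*B) - B) = -5*(-B + (-150 + B)/(2*B)) = 5*B - 5*(-150 + B)/(2*B))
R(X(-8))/(-46418) = (-5/2 + 5*(-8) + 375/(-8))/(-46418) = (-5/2 - 40 + 375*(-⅛))*(-1/46418) = (-5/2 - 40 - 375/8)*(-1/46418) = -715/8*(-1/46418) = 715/371344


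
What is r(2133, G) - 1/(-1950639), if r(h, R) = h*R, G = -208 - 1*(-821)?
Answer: 2550517061032/1950639 ≈ 1.3075e+6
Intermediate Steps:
G = 613 (G = -208 + 821 = 613)
r(h, R) = R*h
r(2133, G) - 1/(-1950639) = 613*2133 - 1/(-1950639) = 1307529 - 1*(-1/1950639) = 1307529 + 1/1950639 = 2550517061032/1950639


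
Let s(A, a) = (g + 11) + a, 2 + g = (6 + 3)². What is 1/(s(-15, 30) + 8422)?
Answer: 1/8542 ≈ 0.00011707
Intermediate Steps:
g = 79 (g = -2 + (6 + 3)² = -2 + 9² = -2 + 81 = 79)
s(A, a) = 90 + a (s(A, a) = (79 + 11) + a = 90 + a)
1/(s(-15, 30) + 8422) = 1/((90 + 30) + 8422) = 1/(120 + 8422) = 1/8542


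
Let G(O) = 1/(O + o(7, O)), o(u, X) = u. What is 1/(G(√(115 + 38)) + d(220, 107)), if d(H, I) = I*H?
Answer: 16001/376662463 - √17/19209785613 ≈ 4.2481e-5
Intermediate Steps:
d(H, I) = H*I
G(O) = 1/(7 + O) (G(O) = 1/(O + 7) = 1/(7 + O))
1/(G(√(115 + 38)) + d(220, 107)) = 1/(1/(7 + √(115 + 38)) + 220*107) = 1/(1/(7 + √153) + 23540) = 1/(1/(7 + 3*√17) + 23540) = 1/(23540 + 1/(7 + 3*√17))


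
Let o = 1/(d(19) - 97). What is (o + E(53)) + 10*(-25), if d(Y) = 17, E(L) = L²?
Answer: 204719/80 ≈ 2559.0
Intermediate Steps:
o = -1/80 (o = 1/(17 - 97) = 1/(-80) = -1/80 ≈ -0.012500)
(o + E(53)) + 10*(-25) = (-1/80 + 53²) + 10*(-25) = (-1/80 + 2809) - 250 = 224719/80 - 250 = 204719/80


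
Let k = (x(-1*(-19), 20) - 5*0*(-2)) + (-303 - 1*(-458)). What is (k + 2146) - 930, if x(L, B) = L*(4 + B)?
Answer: 1827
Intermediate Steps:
k = 611 (k = ((-1*(-19))*(4 + 20) - 5*0*(-2)) + (-303 - 1*(-458)) = (19*24 + 0*(-2)) + (-303 + 458) = (456 + 0) + 155 = 456 + 155 = 611)
(k + 2146) - 930 = (611 + 2146) - 930 = 2757 - 930 = 1827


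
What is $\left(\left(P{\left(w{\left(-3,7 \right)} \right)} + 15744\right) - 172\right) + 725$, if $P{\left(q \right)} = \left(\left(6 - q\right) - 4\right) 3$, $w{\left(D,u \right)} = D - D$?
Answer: $16303$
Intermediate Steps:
$w{\left(D,u \right)} = 0$
$P{\left(q \right)} = 6 - 3 q$ ($P{\left(q \right)} = \left(2 - q\right) 3 = 6 - 3 q$)
$\left(\left(P{\left(w{\left(-3,7 \right)} \right)} + 15744\right) - 172\right) + 725 = \left(\left(\left(6 - 0\right) + 15744\right) - 172\right) + 725 = \left(\left(\left(6 + 0\right) + 15744\right) - 172\right) + 725 = \left(\left(6 + 15744\right) - 172\right) + 725 = \left(15750 - 172\right) + 725 = 15578 + 725 = 16303$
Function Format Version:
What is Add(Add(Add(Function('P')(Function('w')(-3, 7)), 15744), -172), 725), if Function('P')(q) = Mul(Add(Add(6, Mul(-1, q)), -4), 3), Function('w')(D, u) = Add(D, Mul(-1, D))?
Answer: 16303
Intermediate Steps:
Function('w')(D, u) = 0
Function('P')(q) = Add(6, Mul(-3, q)) (Function('P')(q) = Mul(Add(2, Mul(-1, q)), 3) = Add(6, Mul(-3, q)))
Add(Add(Add(Function('P')(Function('w')(-3, 7)), 15744), -172), 725) = Add(Add(Add(Add(6, Mul(-3, 0)), 15744), -172), 725) = Add(Add(Add(Add(6, 0), 15744), -172), 725) = Add(Add(Add(6, 15744), -172), 725) = Add(Add(15750, -172), 725) = Add(15578, 725) = 16303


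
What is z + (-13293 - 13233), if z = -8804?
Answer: -35330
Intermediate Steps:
z + (-13293 - 13233) = -8804 + (-13293 - 13233) = -8804 - 26526 = -35330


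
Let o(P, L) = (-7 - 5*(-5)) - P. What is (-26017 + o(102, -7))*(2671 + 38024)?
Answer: -1062180195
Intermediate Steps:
o(P, L) = 18 - P (o(P, L) = (-7 + 25) - P = 18 - P)
(-26017 + o(102, -7))*(2671 + 38024) = (-26017 + (18 - 1*102))*(2671 + 38024) = (-26017 + (18 - 102))*40695 = (-26017 - 84)*40695 = -26101*40695 = -1062180195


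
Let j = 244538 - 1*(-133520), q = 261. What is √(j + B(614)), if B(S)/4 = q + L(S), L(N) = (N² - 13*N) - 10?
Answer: √1855118 ≈ 1362.0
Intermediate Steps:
L(N) = -10 + N² - 13*N
j = 378058 (j = 244538 + 133520 = 378058)
B(S) = 1004 - 52*S + 4*S² (B(S) = 4*(261 + (-10 + S² - 13*S)) = 4*(251 + S² - 13*S) = 1004 - 52*S + 4*S²)
√(j + B(614)) = √(378058 + (1004 - 52*614 + 4*614²)) = √(378058 + (1004 - 31928 + 4*376996)) = √(378058 + (1004 - 31928 + 1507984)) = √(378058 + 1477060) = √1855118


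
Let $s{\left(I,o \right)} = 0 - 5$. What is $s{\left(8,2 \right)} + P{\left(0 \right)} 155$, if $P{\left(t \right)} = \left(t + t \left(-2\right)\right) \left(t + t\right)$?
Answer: $-5$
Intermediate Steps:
$s{\left(I,o \right)} = -5$
$P{\left(t \right)} = - 2 t^{2}$ ($P{\left(t \right)} = \left(t - 2 t\right) 2 t = - t 2 t = - 2 t^{2}$)
$s{\left(8,2 \right)} + P{\left(0 \right)} 155 = -5 + - 2 \cdot 0^{2} \cdot 155 = -5 + \left(-2\right) 0 \cdot 155 = -5 + 0 \cdot 155 = -5 + 0 = -5$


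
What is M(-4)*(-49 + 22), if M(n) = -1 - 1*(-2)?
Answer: -27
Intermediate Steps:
M(n) = 1 (M(n) = -1 + 2 = 1)
M(-4)*(-49 + 22) = 1*(-49 + 22) = 1*(-27) = -27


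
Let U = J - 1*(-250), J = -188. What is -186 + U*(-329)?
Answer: -20584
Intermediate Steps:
U = 62 (U = -188 - 1*(-250) = -188 + 250 = 62)
-186 + U*(-329) = -186 + 62*(-329) = -186 - 20398 = -20584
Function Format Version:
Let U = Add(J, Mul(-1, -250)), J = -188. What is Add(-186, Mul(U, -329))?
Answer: -20584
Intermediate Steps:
U = 62 (U = Add(-188, Mul(-1, -250)) = Add(-188, 250) = 62)
Add(-186, Mul(U, -329)) = Add(-186, Mul(62, -329)) = Add(-186, -20398) = -20584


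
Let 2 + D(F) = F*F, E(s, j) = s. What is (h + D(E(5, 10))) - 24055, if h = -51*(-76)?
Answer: -20156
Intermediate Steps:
h = 3876
D(F) = -2 + F² (D(F) = -2 + F*F = -2 + F²)
(h + D(E(5, 10))) - 24055 = (3876 + (-2 + 5²)) - 24055 = (3876 + (-2 + 25)) - 24055 = (3876 + 23) - 24055 = 3899 - 24055 = -20156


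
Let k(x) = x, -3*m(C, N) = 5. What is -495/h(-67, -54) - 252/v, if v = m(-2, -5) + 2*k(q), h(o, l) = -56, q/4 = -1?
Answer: 56691/1624 ≈ 34.908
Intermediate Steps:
q = -4 (q = 4*(-1) = -4)
m(C, N) = -5/3 (m(C, N) = -⅓*5 = -5/3)
v = -29/3 (v = -5/3 + 2*(-4) = -5/3 - 8 = -29/3 ≈ -9.6667)
-495/h(-67, -54) - 252/v = -495/(-56) - 252/(-29/3) = -495*(-1/56) - 252*(-3/29) = 495/56 + 756/29 = 56691/1624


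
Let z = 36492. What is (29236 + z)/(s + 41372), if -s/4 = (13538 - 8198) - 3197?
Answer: 2054/1025 ≈ 2.0039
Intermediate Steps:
s = -8572 (s = -4*((13538 - 8198) - 3197) = -4*(5340 - 3197) = -4*2143 = -8572)
(29236 + z)/(s + 41372) = (29236 + 36492)/(-8572 + 41372) = 65728/32800 = 65728*(1/32800) = 2054/1025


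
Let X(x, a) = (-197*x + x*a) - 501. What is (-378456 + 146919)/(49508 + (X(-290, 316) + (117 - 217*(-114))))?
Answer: -231537/39352 ≈ -5.8837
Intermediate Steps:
X(x, a) = -501 - 197*x + a*x (X(x, a) = (-197*x + a*x) - 501 = -501 - 197*x + a*x)
(-378456 + 146919)/(49508 + (X(-290, 316) + (117 - 217*(-114)))) = (-378456 + 146919)/(49508 + ((-501 - 197*(-290) + 316*(-290)) + (117 - 217*(-114)))) = -231537/(49508 + ((-501 + 57130 - 91640) + (117 + 24738))) = -231537/(49508 + (-35011 + 24855)) = -231537/(49508 - 10156) = -231537/39352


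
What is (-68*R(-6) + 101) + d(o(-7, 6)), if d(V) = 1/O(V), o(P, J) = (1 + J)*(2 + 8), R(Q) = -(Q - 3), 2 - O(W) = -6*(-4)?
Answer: -11243/22 ≈ -511.05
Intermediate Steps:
O(W) = -22 (O(W) = 2 - (-6)*(-4) = 2 - 1*24 = 2 - 24 = -22)
R(Q) = 3 - Q (R(Q) = -(-3 + Q) = 3 - Q)
o(P, J) = 10 + 10*J (o(P, J) = (1 + J)*10 = 10 + 10*J)
d(V) = -1/22 (d(V) = 1/(-22) = -1/22)
(-68*R(-6) + 101) + d(o(-7, 6)) = (-68*(3 - 1*(-6)) + 101) - 1/22 = (-68*(3 + 6) + 101) - 1/22 = (-68*9 + 101) - 1/22 = (-612 + 101) - 1/22 = -511 - 1/22 = -11243/22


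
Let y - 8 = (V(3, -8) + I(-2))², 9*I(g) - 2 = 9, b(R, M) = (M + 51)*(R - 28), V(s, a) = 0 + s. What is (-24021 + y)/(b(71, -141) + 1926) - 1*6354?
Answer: -998582647/157464 ≈ -6341.7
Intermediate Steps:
V(s, a) = s
b(R, M) = (-28 + R)*(51 + M) (b(R, M) = (51 + M)*(-28 + R) = (-28 + R)*(51 + M))
I(g) = 11/9 (I(g) = 2/9 + (⅑)*9 = 2/9 + 1 = 11/9)
y = 2092/81 (y = 8 + (3 + 11/9)² = 8 + (38/9)² = 8 + 1444/81 = 2092/81 ≈ 25.827)
(-24021 + y)/(b(71, -141) + 1926) - 1*6354 = (-24021 + 2092/81)/((-1428 - 28*(-141) + 51*71 - 141*71) + 1926) - 1*6354 = -1943609/(81*((-1428 + 3948 + 3621 - 10011) + 1926)) - 6354 = -1943609/(81*(-3870 + 1926)) - 6354 = -1943609/81/(-1944) - 6354 = -1943609/81*(-1/1944) - 6354 = 1943609/157464 - 6354 = -998582647/157464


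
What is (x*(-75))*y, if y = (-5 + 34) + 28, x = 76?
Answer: -324900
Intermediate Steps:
y = 57 (y = 29 + 28 = 57)
(x*(-75))*y = (76*(-75))*57 = -5700*57 = -324900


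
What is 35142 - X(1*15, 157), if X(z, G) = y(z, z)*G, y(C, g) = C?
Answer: 32787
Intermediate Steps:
X(z, G) = G*z (X(z, G) = z*G = G*z)
35142 - X(1*15, 157) = 35142 - 157*1*15 = 35142 - 157*15 = 35142 - 1*2355 = 35142 - 2355 = 32787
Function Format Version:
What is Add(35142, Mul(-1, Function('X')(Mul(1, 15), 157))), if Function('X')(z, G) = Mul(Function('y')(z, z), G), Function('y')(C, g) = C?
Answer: 32787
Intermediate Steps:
Function('X')(z, G) = Mul(G, z) (Function('X')(z, G) = Mul(z, G) = Mul(G, z))
Add(35142, Mul(-1, Function('X')(Mul(1, 15), 157))) = Add(35142, Mul(-1, Mul(157, Mul(1, 15)))) = Add(35142, Mul(-1, Mul(157, 15))) = Add(35142, Mul(-1, 2355)) = Add(35142, -2355) = 32787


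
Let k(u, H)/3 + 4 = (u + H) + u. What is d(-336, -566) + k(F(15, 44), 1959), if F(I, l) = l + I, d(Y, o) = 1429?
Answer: 7648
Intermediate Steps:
F(I, l) = I + l
k(u, H) = -12 + 3*H + 6*u (k(u, H) = -12 + 3*((u + H) + u) = -12 + 3*((H + u) + u) = -12 + 3*(H + 2*u) = -12 + (3*H + 6*u) = -12 + 3*H + 6*u)
d(-336, -566) + k(F(15, 44), 1959) = 1429 + (-12 + 3*1959 + 6*(15 + 44)) = 1429 + (-12 + 5877 + 6*59) = 1429 + (-12 + 5877 + 354) = 1429 + 6219 = 7648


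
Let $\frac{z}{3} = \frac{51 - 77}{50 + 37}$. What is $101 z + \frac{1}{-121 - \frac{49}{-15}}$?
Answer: $- \frac{4637951}{51214} \approx -90.56$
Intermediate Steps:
$z = - \frac{26}{29}$ ($z = 3 \frac{51 - 77}{50 + 37} = 3 \left(- \frac{26}{87}\right) = - \frac{26}{29} \approx -0.89655$)
$101 z + \frac{1}{-121 - \frac{49}{-15}} = 101 \left(- \frac{26}{29}\right) + \frac{1}{-121 - \frac{49}{-15}} = - \frac{2626}{29} + \frac{1}{-121 - - \frac{49}{15}} = - \frac{2626}{29} + \frac{1}{-121 + \frac{49}{15}} = - \frac{2626}{29} + \frac{1}{- \frac{1766}{15}} = - \frac{2626}{29} - \frac{15}{1766} = - \frac{4637951}{51214}$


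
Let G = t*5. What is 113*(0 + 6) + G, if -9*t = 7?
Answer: 6067/9 ≈ 674.11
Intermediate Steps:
t = -7/9 (t = -⅑*7 = -7/9 ≈ -0.77778)
G = -35/9 (G = -7/9*5 = -35/9 ≈ -3.8889)
113*(0 + 6) + G = 113*(0 + 6) - 35/9 = 113*6 - 35/9 = 678 - 35/9 = 6067/9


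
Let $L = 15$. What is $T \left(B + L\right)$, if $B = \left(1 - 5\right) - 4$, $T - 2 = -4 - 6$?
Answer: $-56$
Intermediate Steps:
$T = -8$ ($T = 2 - 10 = -8$)
$B = -8$ ($B = -4 - 4 = -8$)
$T \left(B + L\right) = - 8 \left(-8 + 15\right) = \left(-8\right) 7 = -56$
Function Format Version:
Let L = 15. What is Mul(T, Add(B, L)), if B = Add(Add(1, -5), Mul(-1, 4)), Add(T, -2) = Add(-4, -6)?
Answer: -56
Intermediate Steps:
T = -8 (T = Add(2, Add(-4, -6)) = Add(2, -10) = -8)
B = -8 (B = Add(-4, -4) = -8)
Mul(T, Add(B, L)) = Mul(-8, Add(-8, 15)) = Mul(-8, 7) = -56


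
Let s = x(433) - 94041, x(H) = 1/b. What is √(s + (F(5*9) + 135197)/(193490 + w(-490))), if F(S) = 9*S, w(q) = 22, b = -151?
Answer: I*√5018382360729681339/7305078 ≈ 306.66*I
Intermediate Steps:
x(H) = -1/151 (x(H) = 1/(-151) = -1/151)
s = -14200192/151 (s = -1/151 - 94041 = -14200192/151 ≈ -94041.)
√(s + (F(5*9) + 135197)/(193490 + w(-490))) = √(-14200192/151 + (9*(5*9) + 135197)/(193490 + 22)) = √(-14200192/151 + (9*45 + 135197)/193512) = √(-14200192/151 + (405 + 135197)*(1/193512)) = √(-14200192/151 + 135602*(1/193512)) = √(-14200192/151 + 67801/96756) = √(-1373943539201/14610156) = I*√5018382360729681339/7305078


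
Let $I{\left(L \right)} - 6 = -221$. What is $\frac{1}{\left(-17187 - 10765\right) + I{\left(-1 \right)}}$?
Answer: $- \frac{1}{28167} \approx -3.5503 \cdot 10^{-5}$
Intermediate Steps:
$I{\left(L \right)} = -215$ ($I{\left(L \right)} = 6 - 221 = -215$)
$\frac{1}{\left(-17187 - 10765\right) + I{\left(-1 \right)}} = \frac{1}{\left(-17187 - 10765\right) - 215} = \frac{1}{-27952 - 215} = \frac{1}{-28167} = - \frac{1}{28167}$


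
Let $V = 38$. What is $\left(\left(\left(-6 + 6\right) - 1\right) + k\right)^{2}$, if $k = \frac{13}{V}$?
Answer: $\frac{625}{1444} \approx 0.43283$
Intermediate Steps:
$k = \frac{13}{38} \approx 0.34211$
$\left(\left(\left(-6 + 6\right) - 1\right) + k\right)^{2} = \left(\left(\left(-6 + 6\right) - 1\right) + \frac{13}{38}\right)^{2} = \left(\left(0 - 1\right) + \frac{13}{38}\right)^{2} = \left(-1 + \frac{13}{38}\right)^{2} = \left(- \frac{25}{38}\right)^{2} = \frac{625}{1444}$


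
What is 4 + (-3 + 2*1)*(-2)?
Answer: 6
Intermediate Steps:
4 + (-3 + 2*1)*(-2) = 4 + (-3 + 2)*(-2) = 4 - 1*(-2) = 4 + 2 = 6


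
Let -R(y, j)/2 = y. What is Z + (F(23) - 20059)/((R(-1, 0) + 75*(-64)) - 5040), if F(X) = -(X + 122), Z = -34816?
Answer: -171249802/4919 ≈ -34814.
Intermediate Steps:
F(X) = -122 - X (F(X) = -(122 + X) = -122 - X)
R(y, j) = -2*y
Z + (F(23) - 20059)/((R(-1, 0) + 75*(-64)) - 5040) = -34816 + ((-122 - 1*23) - 20059)/((-2*(-1) + 75*(-64)) - 5040) = -34816 + ((-122 - 23) - 20059)/((2 - 4800) - 5040) = -34816 + (-145 - 20059)/(-4798 - 5040) = -34816 - 20204/(-9838) = -34816 - 20204*(-1/9838) = -34816 + 10102/4919 = -171249802/4919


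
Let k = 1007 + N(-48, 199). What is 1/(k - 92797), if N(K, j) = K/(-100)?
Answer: -25/2294738 ≈ -1.0894e-5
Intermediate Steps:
N(K, j) = -K/100 (N(K, j) = K*(-1/100) = -K/100)
k = 25187/25 (k = 1007 - 1/100*(-48) = 1007 + 12/25 = 25187/25 ≈ 1007.5)
1/(k - 92797) = 1/(25187/25 - 92797) = 1/(-2294738/25) = -25/2294738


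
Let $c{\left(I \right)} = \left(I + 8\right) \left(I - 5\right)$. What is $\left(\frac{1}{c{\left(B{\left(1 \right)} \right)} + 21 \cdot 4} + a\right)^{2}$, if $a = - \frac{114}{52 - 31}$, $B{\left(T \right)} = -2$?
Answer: $\frac{51529}{1764} \approx 29.211$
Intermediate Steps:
$c{\left(I \right)} = \left(-5 + I\right) \left(8 + I\right)$ ($c{\left(I \right)} = \left(8 + I\right) \left(-5 + I\right) = \left(-5 + I\right) \left(8 + I\right)$)
$a = - \frac{38}{7}$ ($a = - \frac{114}{52 - 31} = - \frac{114}{21} = \left(-114\right) \frac{1}{21} = - \frac{38}{7} \approx -5.4286$)
$\left(\frac{1}{c{\left(B{\left(1 \right)} \right)} + 21 \cdot 4} + a\right)^{2} = \left(\frac{1}{\left(-40 + \left(-2\right)^{2} + 3 \left(-2\right)\right) + 21 \cdot 4} - \frac{38}{7}\right)^{2} = \left(\frac{1}{\left(-40 + 4 - 6\right) + 84} - \frac{38}{7}\right)^{2} = \left(\frac{1}{-42 + 84} - \frac{38}{7}\right)^{2} = \left(\frac{1}{42} - \frac{38}{7}\right)^{2} = \left(- \frac{227}{42}\right)^{2} = \frac{51529}{1764}$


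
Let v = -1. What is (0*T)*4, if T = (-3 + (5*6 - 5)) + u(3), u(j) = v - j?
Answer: 0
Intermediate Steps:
u(j) = -1 - j
T = 18 (T = (-3 + (5*6 - 5)) + (-1 - 1*3) = (-3 + (30 - 5)) + (-1 - 3) = (-3 + 25) - 4 = 22 - 4 = 18)
(0*T)*4 = (0*18)*4 = 0*4 = 0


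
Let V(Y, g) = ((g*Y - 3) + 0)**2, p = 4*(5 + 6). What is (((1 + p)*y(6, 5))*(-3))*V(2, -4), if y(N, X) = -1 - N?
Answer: 114345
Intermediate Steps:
p = 44 (p = 4*11 = 44)
V(Y, g) = (-3 + Y*g)**2 (V(Y, g) = ((Y*g - 3) + 0)**2 = ((-3 + Y*g) + 0)**2 = (-3 + Y*g)**2)
(((1 + p)*y(6, 5))*(-3))*V(2, -4) = (((1 + 44)*(-1 - 1*6))*(-3))*(-3 + 2*(-4))**2 = ((45*(-1 - 6))*(-3))*(-3 - 8)**2 = ((45*(-7))*(-3))*(-11)**2 = -315*(-3)*121 = 945*121 = 114345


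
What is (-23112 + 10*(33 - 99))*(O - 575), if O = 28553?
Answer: -665093016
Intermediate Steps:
(-23112 + 10*(33 - 99))*(O - 575) = (-23112 + 10*(33 - 99))*(28553 - 575) = (-23112 + 10*(-66))*27978 = (-23112 - 660)*27978 = -23772*27978 = -665093016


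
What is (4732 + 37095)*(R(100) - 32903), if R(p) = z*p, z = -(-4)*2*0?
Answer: -1376233781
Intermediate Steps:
z = 0 (z = -4*(-2)*0 = 8*0 = 0)
R(p) = 0 (R(p) = 0*p = 0)
(4732 + 37095)*(R(100) - 32903) = (4732 + 37095)*(0 - 32903) = 41827*(-32903) = -1376233781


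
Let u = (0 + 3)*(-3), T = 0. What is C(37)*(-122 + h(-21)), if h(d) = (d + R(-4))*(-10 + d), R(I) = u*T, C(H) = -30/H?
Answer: -15870/37 ≈ -428.92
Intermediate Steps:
u = -9 (u = 3*(-3) = -9)
R(I) = 0 (R(I) = -9*0 = 0)
h(d) = d*(-10 + d) (h(d) = (d + 0)*(-10 + d) = d*(-10 + d))
C(37)*(-122 + h(-21)) = (-30/37)*(-122 - 21*(-10 - 21)) = (-30*1/37)*(-122 - 21*(-31)) = -30*(-122 + 651)/37 = -30/37*529 = -15870/37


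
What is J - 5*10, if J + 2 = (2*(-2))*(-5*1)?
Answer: -32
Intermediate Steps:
J = 18 (J = -2 + (2*(-2))*(-5*1) = -2 - 4*(-5) = -2 + 20 = 18)
J - 5*10 = 18 - 5*10 = 18 - 50 = -32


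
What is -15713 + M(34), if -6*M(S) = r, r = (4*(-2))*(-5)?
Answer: -47159/3 ≈ -15720.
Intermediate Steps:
r = 40 (r = -8*(-5) = 40)
M(S) = -20/3 (M(S) = -⅙*40 = -20/3)
-15713 + M(34) = -15713 - 20/3 = -47159/3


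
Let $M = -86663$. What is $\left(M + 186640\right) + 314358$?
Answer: $414335$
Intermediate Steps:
$\left(M + 186640\right) + 314358 = \left(-86663 + 186640\right) + 314358 = 99977 + 314358 = 414335$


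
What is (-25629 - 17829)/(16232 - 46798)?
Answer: 21729/15283 ≈ 1.4218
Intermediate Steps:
(-25629 - 17829)/(16232 - 46798) = -43458/(-30566) = -43458*(-1/30566) = 21729/15283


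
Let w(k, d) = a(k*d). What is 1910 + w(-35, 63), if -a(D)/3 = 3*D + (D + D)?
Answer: 34985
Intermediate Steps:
a(D) = -15*D (a(D) = -3*(3*D + (D + D)) = -3*(3*D + 2*D) = -15*D)
w(k, d) = -15*d*k (w(k, d) = -15*k*d = -15*d*k)
1910 + w(-35, 63) = 1910 - 15*63*(-35) = 1910 + 33075 = 34985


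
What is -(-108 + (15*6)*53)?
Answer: -4662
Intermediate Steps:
-(-108 + (15*6)*53) = -(-108 + 90*53) = -(-108 + 4770) = -1*4662 = -4662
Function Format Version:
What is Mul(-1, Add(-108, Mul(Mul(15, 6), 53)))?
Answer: -4662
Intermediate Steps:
Mul(-1, Add(-108, Mul(Mul(15, 6), 53))) = Mul(-1, Add(-108, Mul(90, 53))) = Mul(-1, Add(-108, 4770)) = Mul(-1, 4662) = -4662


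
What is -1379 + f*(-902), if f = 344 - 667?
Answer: 289967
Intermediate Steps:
f = -323
-1379 + f*(-902) = -1379 - 323*(-902) = -1379 + 291346 = 289967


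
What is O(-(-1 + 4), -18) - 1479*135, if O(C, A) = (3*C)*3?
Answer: -199692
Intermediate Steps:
O(C, A) = 9*C
O(-(-1 + 4), -18) - 1479*135 = 9*(-(-1 + 4)) - 1479*135 = 9*(-1*3) - 199665 = 9*(-3) - 199665 = -27 - 199665 = -199692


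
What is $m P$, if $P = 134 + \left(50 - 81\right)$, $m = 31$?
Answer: $3193$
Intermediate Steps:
$P = 103$ ($P = 134 - 31 = 103$)
$m P = 31 \cdot 103 = 3193$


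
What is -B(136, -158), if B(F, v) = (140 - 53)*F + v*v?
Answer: -36796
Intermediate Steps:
B(F, v) = v² + 87*F (B(F, v) = 87*F + v² = v² + 87*F)
-B(136, -158) = -((-158)² + 87*136) = -(24964 + 11832) = -1*36796 = -36796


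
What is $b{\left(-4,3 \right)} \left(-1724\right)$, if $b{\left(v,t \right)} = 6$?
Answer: $-10344$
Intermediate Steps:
$b{\left(-4,3 \right)} \left(-1724\right) = 6 \left(-1724\right) = -10344$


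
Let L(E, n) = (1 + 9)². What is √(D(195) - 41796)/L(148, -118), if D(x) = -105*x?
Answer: 3*I*√6919/100 ≈ 2.4954*I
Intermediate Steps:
L(E, n) = 100 (L(E, n) = 10² = 100)
√(D(195) - 41796)/L(148, -118) = √(-105*195 - 41796)/100 = √(-20475 - 41796)*(1/100) = √(-62271)*(1/100) = (3*I*√6919)*(1/100) = 3*I*√6919/100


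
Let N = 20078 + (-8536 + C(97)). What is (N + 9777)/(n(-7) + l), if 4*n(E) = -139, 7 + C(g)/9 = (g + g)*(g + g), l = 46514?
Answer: 1439920/185917 ≈ 7.7450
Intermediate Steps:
C(g) = -63 + 36*g² (C(g) = -63 + 9*((g + g)*(g + g)) = -63 + 9*((2*g)*(2*g)) = -63 + 9*(4*g²) = -63 + 36*g²)
n(E) = -139/4 (n(E) = (¼)*(-139) = -139/4)
N = 350203 (N = 20078 + (-8536 + (-63 + 36*97²)) = 20078 + (-8536 + (-63 + 36*9409)) = 20078 + (-8536 + (-63 + 338724)) = 20078 + (-8536 + 338661) = 20078 + 330125 = 350203)
(N + 9777)/(n(-7) + l) = (350203 + 9777)/(-139/4 + 46514) = 359980/(185917/4) = 359980*(4/185917) = 1439920/185917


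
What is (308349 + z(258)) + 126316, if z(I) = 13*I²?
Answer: 1299997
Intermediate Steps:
(308349 + z(258)) + 126316 = (308349 + 13*258²) + 126316 = (308349 + 13*66564) + 126316 = (308349 + 865332) + 126316 = 1173681 + 126316 = 1299997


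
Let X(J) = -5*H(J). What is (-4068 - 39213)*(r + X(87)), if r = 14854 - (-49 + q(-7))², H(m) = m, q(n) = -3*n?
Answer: -590136435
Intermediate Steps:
X(J) = -5*J
r = 14070 (r = 14854 - (-49 - 3*(-7))² = 14854 - (-49 + 21)² = 14854 - 1*(-28)² = 14854 - 1*784 = 14854 - 784 = 14070)
(-4068 - 39213)*(r + X(87)) = (-4068 - 39213)*(14070 - 5*87) = -43281*(14070 - 435) = -43281*13635 = -590136435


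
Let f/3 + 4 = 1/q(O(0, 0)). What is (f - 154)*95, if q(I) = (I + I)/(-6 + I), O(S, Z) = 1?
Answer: -32965/2 ≈ -16483.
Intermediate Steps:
q(I) = 2*I/(-6 + I) (q(I) = (2*I)/(-6 + I) = 2*I/(-6 + I))
f = -39/2 (f = -12 + 3/((2*1/(-6 + 1))) = -12 + 3/((2*1/(-5))) = -12 + 3/((2*1*(-⅕))) = -12 + 3/(-⅖) = -12 + 3*(-5/2) = -12 - 15/2 = -39/2 ≈ -19.500)
(f - 154)*95 = (-39/2 - 154)*95 = -347/2*95 = -32965/2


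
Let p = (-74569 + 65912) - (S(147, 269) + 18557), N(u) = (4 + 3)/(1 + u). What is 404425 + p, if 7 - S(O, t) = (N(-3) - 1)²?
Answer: 1508897/4 ≈ 3.7722e+5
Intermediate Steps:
N(u) = 7/(1 + u)
S(O, t) = -53/4 (S(O, t) = 7 - (7/(1 - 3) - 1)² = 7 - (7/(-2) - 1)² = 7 - (7*(-½) - 1)² = 7 - (-7/2 - 1)² = 7 - (-9/2)² = 7 - 1*81/4 = 7 - 81/4 = -53/4)
p = -108803/4 (p = (-74569 + 65912) - (-53/4 + 18557) = -8657 - 1*74175/4 = -8657 - 74175/4 = -108803/4 ≈ -27201.)
404425 + p = 404425 - 108803/4 = 1508897/4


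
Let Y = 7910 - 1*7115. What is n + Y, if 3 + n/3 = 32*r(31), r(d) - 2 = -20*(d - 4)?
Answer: -50862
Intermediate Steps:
r(d) = 82 - 20*d (r(d) = 2 - 20*(d - 4) = 2 - 20*(-4 + d) = 2 + (80 - 20*d) = 82 - 20*d)
Y = 795 (Y = 7910 - 7115 = 795)
n = -51657 (n = -9 + 3*(32*(82 - 20*31)) = -9 + 3*(32*(82 - 620)) = -9 + 3*(32*(-538)) = -9 + 3*(-17216) = -9 - 51648 = -51657)
n + Y = -51657 + 795 = -50862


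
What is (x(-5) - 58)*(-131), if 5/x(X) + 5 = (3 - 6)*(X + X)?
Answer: 37859/5 ≈ 7571.8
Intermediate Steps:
x(X) = 5/(-5 - 6*X) (x(X) = 5/(-5 + (3 - 6)*(X + X)) = 5/(-5 - 6*X))
(x(-5) - 58)*(-131) = (-5/(5 + 6*(-5)) - 58)*(-131) = (-5/(5 - 30) - 58)*(-131) = (-5/(-25) - 58)*(-131) = (-5*(-1/25) - 58)*(-131) = (⅕ - 58)*(-131) = -289/5*(-131) = 37859/5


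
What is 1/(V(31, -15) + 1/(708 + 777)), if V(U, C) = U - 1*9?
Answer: 1485/32671 ≈ 0.045453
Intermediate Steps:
V(U, C) = -9 + U (V(U, C) = U - 9 = -9 + U)
1/(V(31, -15) + 1/(708 + 777)) = 1/((-9 + 31) + 1/(708 + 777)) = 1/(22 + 1/1485) = 1/(32671/1485) = 1485/32671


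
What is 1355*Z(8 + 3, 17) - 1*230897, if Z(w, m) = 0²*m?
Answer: -230897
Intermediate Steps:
Z(w, m) = 0 (Z(w, m) = 0*m = 0)
1355*Z(8 + 3, 17) - 1*230897 = 1355*0 - 1*230897 = 0 - 230897 = -230897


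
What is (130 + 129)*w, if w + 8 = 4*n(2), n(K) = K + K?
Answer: 2072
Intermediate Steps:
n(K) = 2*K
w = 8 (w = -8 + 4*(2*2) = -8 + 4*4 = -8 + 16 = 8)
(130 + 129)*w = (130 + 129)*8 = 259*8 = 2072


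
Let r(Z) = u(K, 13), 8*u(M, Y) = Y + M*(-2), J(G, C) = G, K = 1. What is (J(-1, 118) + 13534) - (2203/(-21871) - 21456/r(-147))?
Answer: 7009920314/240581 ≈ 29137.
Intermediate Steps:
u(M, Y) = -M/4 + Y/8 (u(M, Y) = (Y + M*(-2))/8 = (Y - 2*M)/8 = -M/4 + Y/8)
r(Z) = 11/8 (r(Z) = -¼*1 + (⅛)*13 = -¼ + 13/8 = 11/8)
(J(-1, 118) + 13534) - (2203/(-21871) - 21456/r(-147)) = (-1 + 13534) - (2203/(-21871) - 21456/11/8) = 13533 - (2203*(-1/21871) - 21456*8/11) = 13533 - (-2203/21871 - 171648/11) = 13533 - 1*(-3754137641/240581) = 13533 + 3754137641/240581 = 7009920314/240581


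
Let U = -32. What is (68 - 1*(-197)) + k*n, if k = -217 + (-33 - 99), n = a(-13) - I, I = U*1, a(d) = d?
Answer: -6366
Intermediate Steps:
I = -32 (I = -32*1 = -32)
n = 19 (n = -13 - 1*(-32) = -13 + 32 = 19)
k = -349 (k = -217 - 132 = -349)
(68 - 1*(-197)) + k*n = (68 - 1*(-197)) - 349*19 = (68 + 197) - 6631 = 265 - 6631 = -6366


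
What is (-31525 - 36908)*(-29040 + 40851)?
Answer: -808262163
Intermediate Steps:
(-31525 - 36908)*(-29040 + 40851) = -68433*11811 = -808262163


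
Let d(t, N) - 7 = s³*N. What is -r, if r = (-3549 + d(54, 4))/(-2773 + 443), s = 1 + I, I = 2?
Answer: -1717/1165 ≈ -1.4738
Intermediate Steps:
s = 3 (s = 1 + 2 = 3)
d(t, N) = 7 + 27*N (d(t, N) = 7 + 3³*N = 7 + 27*N)
r = 1717/1165 (r = (-3549 + (7 + 27*4))/(-2773 + 443) = (-3549 + (7 + 108))/(-2330) = (-3549 + 115)*(-1/2330) = -3434*(-1/2330) = 1717/1165 ≈ 1.4738)
-r = -1*1717/1165 = -1717/1165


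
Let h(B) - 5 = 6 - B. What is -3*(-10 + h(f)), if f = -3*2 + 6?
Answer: -3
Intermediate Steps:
f = 0 (f = -6 + 6 = 0)
h(B) = 11 - B (h(B) = 5 + (6 - B) = 11 - B)
-3*(-10 + h(f)) = -3*(-10 + (11 - 1*0)) = -3*(-10 + (11 + 0)) = -3*(-10 + 11) = -3*1 = -3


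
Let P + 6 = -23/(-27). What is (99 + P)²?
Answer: 6421156/729 ≈ 8808.2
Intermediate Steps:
P = -139/27 (P = -6 - 23/(-27) = -6 - 23*(-1/27) = -6 + 23/27 = -139/27 ≈ -5.1481)
(99 + P)² = (99 - 139/27)² = (2534/27)² = 6421156/729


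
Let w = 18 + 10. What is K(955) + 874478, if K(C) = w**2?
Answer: 875262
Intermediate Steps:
w = 28
K(C) = 784 (K(C) = 28**2 = 784)
K(955) + 874478 = 784 + 874478 = 875262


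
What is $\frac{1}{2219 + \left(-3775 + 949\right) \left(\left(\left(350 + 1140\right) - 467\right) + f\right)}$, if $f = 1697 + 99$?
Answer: $- \frac{1}{7964275} \approx -1.2556 \cdot 10^{-7}$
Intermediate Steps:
$f = 1796$
$\frac{1}{2219 + \left(-3775 + 949\right) \left(\left(\left(350 + 1140\right) - 467\right) + f\right)} = \frac{1}{2219 + \left(-3775 + 949\right) \left(\left(\left(350 + 1140\right) - 467\right) + 1796\right)} = \frac{1}{2219 - 2826 \left(\left(1490 - 467\right) + 1796\right)} = \frac{1}{2219 - 2826 \left(1023 + 1796\right)} = \frac{1}{2219 - 7966494} = \frac{1}{-7964275} = - \frac{1}{7964275}$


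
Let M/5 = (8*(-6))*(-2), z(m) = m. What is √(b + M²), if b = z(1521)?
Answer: 3*√25769 ≈ 481.58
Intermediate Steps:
M = 480 (M = 5*((8*(-6))*(-2)) = 5*(-48*(-2)) = 5*96 = 480)
b = 1521
√(b + M²) = √(1521 + 480²) = √(1521 + 230400) = √231921 = 3*√25769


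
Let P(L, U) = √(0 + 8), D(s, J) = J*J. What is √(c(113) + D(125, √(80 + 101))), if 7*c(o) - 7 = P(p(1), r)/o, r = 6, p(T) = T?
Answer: √(113873942 + 1582*√2)/791 ≈ 13.491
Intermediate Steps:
D(s, J) = J²
P(L, U) = 2*√2 (P(L, U) = √8 = 2*√2)
c(o) = 1 + 2*√2/(7*o) (c(o) = 1 + ((2*√2)/o)/7 = 1 + (2*√2/o)/7 = 1 + 2*√2/(7*o))
√(c(113) + D(125, √(80 + 101))) = √((113 + 2*√2/7)/113 + (√(80 + 101))²) = √((113 + 2*√2/7)/113 + (√181)²) = √((1 + 2*√2/791) + 181) = √(182 + 2*√2/791)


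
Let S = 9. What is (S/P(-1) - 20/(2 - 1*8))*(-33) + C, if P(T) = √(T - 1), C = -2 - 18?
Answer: -130 + 297*I*√2/2 ≈ -130.0 + 210.01*I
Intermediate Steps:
C = -20
P(T) = √(-1 + T)
(S/P(-1) - 20/(2 - 1*8))*(-33) + C = (9/(√(-1 - 1)) - 20/(2 - 1*8))*(-33) - 20 = (9/(√(-2)) - 20/(2 - 8))*(-33) - 20 = (9/((I*√2)) - 20/(-6))*(-33) - 20 = (9*(-I*√2/2) - 20*(-⅙))*(-33) - 20 = (-9*I*√2/2 + 10/3)*(-33) - 20 = (10/3 - 9*I*√2/2)*(-33) - 20 = (-110 + 297*I*√2/2) - 20 = -130 + 297*I*√2/2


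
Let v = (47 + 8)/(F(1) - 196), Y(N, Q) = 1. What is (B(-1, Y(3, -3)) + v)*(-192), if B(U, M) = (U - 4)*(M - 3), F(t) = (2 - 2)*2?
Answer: -91440/49 ≈ -1866.1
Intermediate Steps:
F(t) = 0 (F(t) = 0*2 = 0)
B(U, M) = (-4 + U)*(-3 + M)
v = -55/196 (v = (47 + 8)/(0 - 196) = 55/(-196) = 55*(-1/196) = -55/196 ≈ -0.28061)
(B(-1, Y(3, -3)) + v)*(-192) = ((12 - 4*1 - 3*(-1) + 1*(-1)) - 55/196)*(-192) = ((12 - 4 + 3 - 1) - 55/196)*(-192) = (10 - 55/196)*(-192) = (1905/196)*(-192) = -91440/49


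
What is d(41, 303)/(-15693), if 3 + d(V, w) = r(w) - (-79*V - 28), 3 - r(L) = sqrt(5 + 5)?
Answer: -1089/5231 + sqrt(10)/15693 ≈ -0.20798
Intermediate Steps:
r(L) = 3 - sqrt(10) (r(L) = 3 - sqrt(5 + 5) = 3 - sqrt(10))
d(V, w) = 28 - sqrt(10) + 79*V (d(V, w) = -3 + ((3 - sqrt(10)) - (-79*V - 28)) = -3 + ((3 - sqrt(10)) - (-28 - 79*V)) = -3 + ((3 - sqrt(10)) + (28 + 79*V)) = -3 + (31 - sqrt(10) + 79*V) = 28 - sqrt(10) + 79*V)
d(41, 303)/(-15693) = (28 - sqrt(10) + 79*41)/(-15693) = (28 - sqrt(10) + 3239)*(-1/15693) = (3267 - sqrt(10))*(-1/15693) = -1089/5231 + sqrt(10)/15693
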